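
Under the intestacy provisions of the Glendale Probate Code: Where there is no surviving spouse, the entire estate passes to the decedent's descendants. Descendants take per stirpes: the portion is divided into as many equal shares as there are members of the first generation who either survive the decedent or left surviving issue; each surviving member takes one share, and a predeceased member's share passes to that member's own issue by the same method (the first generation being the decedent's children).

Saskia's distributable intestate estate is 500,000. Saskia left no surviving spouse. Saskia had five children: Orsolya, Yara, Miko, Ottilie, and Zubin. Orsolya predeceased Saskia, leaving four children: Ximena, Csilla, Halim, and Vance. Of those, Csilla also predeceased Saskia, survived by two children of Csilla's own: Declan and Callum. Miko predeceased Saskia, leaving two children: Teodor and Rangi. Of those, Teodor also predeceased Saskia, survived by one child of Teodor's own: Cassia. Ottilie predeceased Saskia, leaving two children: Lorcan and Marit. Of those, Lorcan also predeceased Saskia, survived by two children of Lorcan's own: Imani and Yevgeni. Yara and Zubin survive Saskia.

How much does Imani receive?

The entire 500,000 passes to the descendants.
That amount (500,000) is divided into 5 shares of 100,000: Yara and Zubin each take 100,000; Orsolya's 100,000 share passes to Orsolya's issue; Miko's 100,000 share passes to Miko's issue; Ottilie's 100,000 share passes to Ottilie's issue.
Orsolya's share (100,000) is divided into 4 shares of 25,000: Ximena, Halim, and Vance each take 25,000; Csilla's 25,000 share passes to Csilla's issue.
Csilla's share (25,000) is divided into 2 shares of 12,500: Declan and Callum each take 12,500.
Miko's share (100,000) is divided into 2 shares of 50,000: Rangi takes 50,000; Teodor's 50,000 share passes to Teodor's issue.
Teodor's share (50,000) passes entirely to Cassia.
Ottilie's share (100,000) is divided into 2 shares of 50,000: Marit takes 50,000; Lorcan's 50,000 share passes to Lorcan's issue.
Lorcan's share (50,000) is divided into 2 shares of 25,000: Imani and Yevgeni each take 25,000.

Imani receives 25,000.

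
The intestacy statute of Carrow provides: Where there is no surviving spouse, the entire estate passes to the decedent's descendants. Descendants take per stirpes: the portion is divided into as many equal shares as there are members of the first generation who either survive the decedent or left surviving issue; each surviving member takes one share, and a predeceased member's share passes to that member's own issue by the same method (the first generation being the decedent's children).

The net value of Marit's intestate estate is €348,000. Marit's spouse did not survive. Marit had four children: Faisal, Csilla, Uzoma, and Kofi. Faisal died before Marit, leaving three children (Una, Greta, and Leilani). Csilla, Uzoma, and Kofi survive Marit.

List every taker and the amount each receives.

The entire €348,000 passes to the descendants.
That amount (€348,000) is divided into 4 shares of €87,000: Csilla, Uzoma, and Kofi each take €87,000; Faisal's €87,000 share passes to Faisal's issue.
Faisal's share (€87,000) is divided into 3 shares of €29,000: Una, Greta, and Leilani each take €29,000.

Una: €29,000; Greta: €29,000; Leilani: €29,000; Csilla: €87,000; Uzoma: €87,000; Kofi: €87,000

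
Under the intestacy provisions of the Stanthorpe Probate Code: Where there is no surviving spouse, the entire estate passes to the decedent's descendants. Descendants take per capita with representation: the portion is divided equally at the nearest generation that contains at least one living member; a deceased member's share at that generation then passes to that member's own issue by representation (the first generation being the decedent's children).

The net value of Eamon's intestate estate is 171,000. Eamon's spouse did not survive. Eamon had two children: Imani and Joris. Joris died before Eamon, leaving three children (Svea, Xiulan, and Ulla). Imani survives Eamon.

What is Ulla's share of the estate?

The entire 171,000 passes to the descendants.
That amount (171,000) is divided into 2 shares of 85,500: Imani takes 85,500; Joris's 85,500 share passes to Joris's issue.
Joris's share (85,500) is divided into 3 shares of 28,500: Svea, Xiulan, and Ulla each take 28,500.

Ulla receives 28,500.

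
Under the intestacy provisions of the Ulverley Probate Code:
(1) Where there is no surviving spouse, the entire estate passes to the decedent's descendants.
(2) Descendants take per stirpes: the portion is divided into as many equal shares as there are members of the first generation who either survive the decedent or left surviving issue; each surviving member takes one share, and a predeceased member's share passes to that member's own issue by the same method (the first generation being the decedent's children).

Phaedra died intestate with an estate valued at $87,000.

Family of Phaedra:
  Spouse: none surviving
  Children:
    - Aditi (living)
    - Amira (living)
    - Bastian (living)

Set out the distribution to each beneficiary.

The entire $87,000 passes to the descendants.
That amount ($87,000) is divided into 3 shares of $29,000: Aditi, Amira, and Bastian each take $29,000.

Aditi: $29,000; Amira: $29,000; Bastian: $29,000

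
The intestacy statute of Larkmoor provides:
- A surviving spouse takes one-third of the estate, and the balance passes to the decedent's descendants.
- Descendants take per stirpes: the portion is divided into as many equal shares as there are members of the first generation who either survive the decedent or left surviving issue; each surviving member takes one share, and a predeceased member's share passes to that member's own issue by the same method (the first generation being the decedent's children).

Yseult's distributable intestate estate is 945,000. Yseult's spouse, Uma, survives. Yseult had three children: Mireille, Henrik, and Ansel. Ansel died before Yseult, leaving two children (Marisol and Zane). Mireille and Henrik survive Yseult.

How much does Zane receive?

Zane receives 105,000.

Uma takes one-third of 945,000 = 315,000. The remaining 630,000 passes to the descendants.
The descendants' portion (630,000) is divided into 3 shares of 210,000: Mireille and Henrik each take 210,000; Ansel's 210,000 share passes to Ansel's issue.
Ansel's share (210,000) is divided into 2 shares of 105,000: Marisol and Zane each take 105,000.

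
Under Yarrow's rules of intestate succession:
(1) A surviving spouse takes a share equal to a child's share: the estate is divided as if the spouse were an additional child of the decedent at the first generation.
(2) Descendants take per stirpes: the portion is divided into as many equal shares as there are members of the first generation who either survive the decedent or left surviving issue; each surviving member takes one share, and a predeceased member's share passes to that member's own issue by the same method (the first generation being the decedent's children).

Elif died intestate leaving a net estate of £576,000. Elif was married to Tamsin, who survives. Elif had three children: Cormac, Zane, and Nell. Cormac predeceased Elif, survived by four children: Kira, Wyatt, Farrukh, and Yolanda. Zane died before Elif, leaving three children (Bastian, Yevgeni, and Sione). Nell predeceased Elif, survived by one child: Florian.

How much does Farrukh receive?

The spouse counts as an additional share at the children's level, so there are 4 primary shares of £144,000. Tamsin takes one such share (£144,000).
The children's combined portion (£432,000) is divided into 3 shares of £144,000: Cormac's £144,000 share passes to Cormac's issue; Zane's £144,000 share passes to Zane's issue; Nell's £144,000 share passes to Nell's issue.
Cormac's share (£144,000) is divided into 4 shares of £36,000: Kira, Wyatt, Farrukh, and Yolanda each take £36,000.
Zane's share (£144,000) is divided into 3 shares of £48,000: Bastian, Yevgeni, and Sione each take £48,000.
Nell's share (£144,000) passes entirely to Florian.

Farrukh receives £36,000.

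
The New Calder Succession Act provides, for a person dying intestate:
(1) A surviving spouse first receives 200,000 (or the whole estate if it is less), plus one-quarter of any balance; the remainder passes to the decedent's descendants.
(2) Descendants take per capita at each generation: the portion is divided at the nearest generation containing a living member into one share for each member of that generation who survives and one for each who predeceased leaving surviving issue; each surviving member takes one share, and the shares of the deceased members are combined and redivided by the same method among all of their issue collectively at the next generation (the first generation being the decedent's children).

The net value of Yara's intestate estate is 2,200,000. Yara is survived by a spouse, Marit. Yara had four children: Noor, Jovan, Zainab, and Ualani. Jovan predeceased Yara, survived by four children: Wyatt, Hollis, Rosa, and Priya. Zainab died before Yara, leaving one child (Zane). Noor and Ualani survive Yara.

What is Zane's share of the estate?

Marit first takes 200,000, leaving a balance of 2,000,000. Marit then takes one-quarter of the balance (500,000), for a total of 700,000. The remaining 1,500,000 passes to the descendants.
The descendants' portion (1,500,000) is divided at the children's generation into 4 shares of 375,000. Noor and Ualani each take 375,000. The 2 shares of the deceased (Jovan and Zainab) are combined into a pool of 750,000.
That pool (750,000) is divided at the grandchildren's generation equally among Wyatt, Hollis, Rosa, Priya, and Zane: 150,000 each.

Zane receives 150,000.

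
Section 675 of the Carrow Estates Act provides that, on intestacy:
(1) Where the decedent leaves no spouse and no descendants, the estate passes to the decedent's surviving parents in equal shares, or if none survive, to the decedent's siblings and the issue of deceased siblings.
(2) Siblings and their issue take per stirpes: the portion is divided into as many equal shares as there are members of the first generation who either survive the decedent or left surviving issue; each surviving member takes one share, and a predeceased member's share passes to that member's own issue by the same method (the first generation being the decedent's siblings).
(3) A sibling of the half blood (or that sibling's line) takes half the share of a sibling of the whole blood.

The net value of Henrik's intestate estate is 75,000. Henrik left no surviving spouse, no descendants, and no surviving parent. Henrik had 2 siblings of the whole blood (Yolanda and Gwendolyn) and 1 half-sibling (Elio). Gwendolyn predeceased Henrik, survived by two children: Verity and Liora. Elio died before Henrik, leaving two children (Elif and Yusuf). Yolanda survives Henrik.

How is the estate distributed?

The entire 75,000 passes to the siblings and their issue.
Counting each half-blood sibling's line as half a unit, there are 5/2 units in 75,000, so one unit is 30,000. Whole-blood lines (Yolanda and Gwendolyn) take 30,000 each; half-blood lines (Elio) take 15,000 each.
Gwendolyn's share (30,000) is divided into 2 shares of 15,000: Verity and Liora each take 15,000.
Elio's share (15,000) is divided into 2 shares of 7,500: Elif and Yusuf each take 7,500.

Yolanda: 30,000; Verity: 15,000; Liora: 15,000; Elif: 7,500; Yusuf: 7,500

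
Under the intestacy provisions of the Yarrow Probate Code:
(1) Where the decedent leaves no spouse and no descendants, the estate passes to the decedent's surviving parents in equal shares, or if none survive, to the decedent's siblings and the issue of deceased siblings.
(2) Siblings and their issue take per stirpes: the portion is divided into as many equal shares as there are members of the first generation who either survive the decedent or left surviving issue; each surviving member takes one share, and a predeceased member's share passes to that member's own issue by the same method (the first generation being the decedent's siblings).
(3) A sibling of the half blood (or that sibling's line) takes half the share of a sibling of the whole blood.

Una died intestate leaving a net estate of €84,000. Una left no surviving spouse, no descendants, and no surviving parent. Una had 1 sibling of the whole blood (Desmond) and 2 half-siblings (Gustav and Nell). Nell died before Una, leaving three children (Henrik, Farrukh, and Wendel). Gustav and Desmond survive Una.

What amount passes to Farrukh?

Farrukh receives €7,000.

The entire €84,000 passes to the siblings and their issue.
Counting each half-blood sibling's line as half a unit, there are 2 units in €84,000, so one unit is €42,000. Whole-blood lines (Desmond) take €42,000 each; half-blood lines (Gustav and Nell) take €21,000 each.
Nell's share (€21,000) is divided into 3 shares of €7,000: Henrik, Farrukh, and Wendel each take €7,000.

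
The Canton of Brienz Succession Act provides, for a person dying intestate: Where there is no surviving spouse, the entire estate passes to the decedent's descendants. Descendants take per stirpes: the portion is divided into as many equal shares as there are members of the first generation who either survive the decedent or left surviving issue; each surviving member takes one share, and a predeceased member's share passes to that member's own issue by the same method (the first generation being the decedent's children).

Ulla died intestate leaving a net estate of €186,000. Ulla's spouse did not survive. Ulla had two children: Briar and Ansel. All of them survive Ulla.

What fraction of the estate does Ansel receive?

The entire €186,000 passes to the descendants.
That amount (€186,000) is divided into 2 shares of €93,000: Briar and Ansel each take €93,000.

Ansel receives 1/2 of the estate.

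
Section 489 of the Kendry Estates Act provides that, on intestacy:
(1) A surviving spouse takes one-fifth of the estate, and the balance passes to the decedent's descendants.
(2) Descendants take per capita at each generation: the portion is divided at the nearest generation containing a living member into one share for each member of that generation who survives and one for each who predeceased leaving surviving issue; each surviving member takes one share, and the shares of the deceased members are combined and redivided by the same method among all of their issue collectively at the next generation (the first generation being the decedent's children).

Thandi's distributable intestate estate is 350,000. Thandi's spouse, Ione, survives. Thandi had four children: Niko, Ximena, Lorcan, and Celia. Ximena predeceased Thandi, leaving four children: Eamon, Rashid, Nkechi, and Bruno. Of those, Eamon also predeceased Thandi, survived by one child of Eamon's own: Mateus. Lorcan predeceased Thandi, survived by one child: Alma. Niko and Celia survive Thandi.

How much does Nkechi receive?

Ione takes one-fifth of 350,000 = 70,000. The remaining 280,000 passes to the descendants.
The descendants' portion (280,000) is divided at the children's generation into 4 shares of 70,000. Niko and Celia each take 70,000. The 2 shares of the deceased (Ximena and Lorcan) are combined into a pool of 140,000.
That pool (140,000) is divided at the grandchildren's generation into 5 shares of 28,000. Rashid, Nkechi, Bruno, and Alma each take 28,000. The remaining share for the deceased Eamon (28,000) is carried to the next generation.
That pool (28,000) passes entirely to Mateus, the sole taker at the great-grandchildren's generation.

Nkechi receives 28,000.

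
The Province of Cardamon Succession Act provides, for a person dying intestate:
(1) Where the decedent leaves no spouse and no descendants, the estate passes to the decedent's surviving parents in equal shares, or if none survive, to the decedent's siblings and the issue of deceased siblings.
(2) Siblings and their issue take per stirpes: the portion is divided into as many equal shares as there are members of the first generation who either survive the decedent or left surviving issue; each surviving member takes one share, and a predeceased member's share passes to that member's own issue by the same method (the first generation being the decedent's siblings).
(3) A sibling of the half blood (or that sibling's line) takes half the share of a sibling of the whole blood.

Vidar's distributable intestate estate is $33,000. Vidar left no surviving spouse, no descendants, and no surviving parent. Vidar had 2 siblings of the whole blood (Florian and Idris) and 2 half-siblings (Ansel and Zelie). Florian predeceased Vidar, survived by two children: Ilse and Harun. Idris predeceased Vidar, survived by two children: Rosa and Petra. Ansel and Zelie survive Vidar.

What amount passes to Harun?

Harun receives $5,500.

The entire $33,000 passes to the siblings and their issue.
Counting each half-blood sibling's line as half a unit, there are 3 units in $33,000, so one unit is $11,000. Whole-blood lines (Florian and Idris) take $11,000 each; half-blood lines (Ansel and Zelie) take $5,500 each.
Florian's share ($11,000) is divided into 2 shares of $5,500: Ilse and Harun each take $5,500.
Idris's share ($11,000) is divided into 2 shares of $5,500: Rosa and Petra each take $5,500.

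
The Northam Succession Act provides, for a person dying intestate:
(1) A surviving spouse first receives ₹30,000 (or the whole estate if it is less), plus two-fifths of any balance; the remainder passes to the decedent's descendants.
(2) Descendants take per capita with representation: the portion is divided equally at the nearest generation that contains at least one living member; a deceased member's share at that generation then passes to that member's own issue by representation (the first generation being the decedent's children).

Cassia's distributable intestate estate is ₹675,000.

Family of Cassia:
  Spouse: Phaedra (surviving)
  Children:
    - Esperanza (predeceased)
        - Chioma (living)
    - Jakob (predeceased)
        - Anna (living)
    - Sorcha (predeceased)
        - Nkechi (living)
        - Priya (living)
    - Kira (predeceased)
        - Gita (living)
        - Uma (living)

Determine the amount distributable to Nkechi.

Nkechi receives ₹64,500.

Phaedra first takes ₹30,000, leaving a balance of ₹645,000. Phaedra then takes two-fifths of the balance (₹258,000), for a total of ₹288,000. The remaining ₹387,000 passes to the descendants.
No child survives, so the initial division is made at the grandchildren's generation.
The descendants' portion (₹387,000) is divided into 6 shares of ₹64,500: Chioma, Anna, Nkechi, Priya, Gita, and Uma each take ₹64,500.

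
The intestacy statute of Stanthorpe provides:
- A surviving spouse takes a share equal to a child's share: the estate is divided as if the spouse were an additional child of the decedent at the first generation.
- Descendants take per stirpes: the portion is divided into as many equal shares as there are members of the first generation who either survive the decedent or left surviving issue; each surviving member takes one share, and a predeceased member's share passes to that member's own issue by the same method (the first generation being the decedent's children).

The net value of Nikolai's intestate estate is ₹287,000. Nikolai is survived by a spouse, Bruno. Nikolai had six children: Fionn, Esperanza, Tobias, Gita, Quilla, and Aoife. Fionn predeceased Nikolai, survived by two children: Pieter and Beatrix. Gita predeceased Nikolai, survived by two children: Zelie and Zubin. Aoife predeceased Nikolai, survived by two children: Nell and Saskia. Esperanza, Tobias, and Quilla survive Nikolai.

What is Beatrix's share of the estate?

Beatrix receives ₹20,500.

The spouse counts as an additional share at the children's level, so there are 7 primary shares of ₹41,000. Bruno takes one such share (₹41,000).
The children's combined portion (₹246,000) is divided into 6 shares of ₹41,000: Esperanza, Tobias, and Quilla each take ₹41,000; Fionn's ₹41,000 share passes to Fionn's issue; Gita's ₹41,000 share passes to Gita's issue; Aoife's ₹41,000 share passes to Aoife's issue.
Fionn's share (₹41,000) is divided into 2 shares of ₹20,500: Pieter and Beatrix each take ₹20,500.
Gita's share (₹41,000) is divided into 2 shares of ₹20,500: Zelie and Zubin each take ₹20,500.
Aoife's share (₹41,000) is divided into 2 shares of ₹20,500: Nell and Saskia each take ₹20,500.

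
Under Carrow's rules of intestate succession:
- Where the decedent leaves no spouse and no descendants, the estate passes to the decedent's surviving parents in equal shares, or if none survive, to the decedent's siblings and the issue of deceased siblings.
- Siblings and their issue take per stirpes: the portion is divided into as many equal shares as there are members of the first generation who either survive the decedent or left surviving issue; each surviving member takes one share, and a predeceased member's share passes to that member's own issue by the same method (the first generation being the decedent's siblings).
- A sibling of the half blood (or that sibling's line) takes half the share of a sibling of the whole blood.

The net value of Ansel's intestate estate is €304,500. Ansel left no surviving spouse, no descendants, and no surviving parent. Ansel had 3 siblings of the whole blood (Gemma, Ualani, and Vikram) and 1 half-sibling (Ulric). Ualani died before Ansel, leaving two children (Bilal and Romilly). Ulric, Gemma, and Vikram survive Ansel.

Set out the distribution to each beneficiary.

Ulric: €43,500; Gemma: €87,000; Bilal: €43,500; Romilly: €43,500; Vikram: €87,000

The entire €304,500 passes to the siblings and their issue.
Counting each half-blood sibling's line as half a unit, there are 7/2 units in €304,500, so one unit is €87,000. Whole-blood lines (Gemma, Ualani, and Vikram) take €87,000 each; half-blood lines (Ulric) take €43,500 each.
Ualani's share (€87,000) is divided into 2 shares of €43,500: Bilal and Romilly each take €43,500.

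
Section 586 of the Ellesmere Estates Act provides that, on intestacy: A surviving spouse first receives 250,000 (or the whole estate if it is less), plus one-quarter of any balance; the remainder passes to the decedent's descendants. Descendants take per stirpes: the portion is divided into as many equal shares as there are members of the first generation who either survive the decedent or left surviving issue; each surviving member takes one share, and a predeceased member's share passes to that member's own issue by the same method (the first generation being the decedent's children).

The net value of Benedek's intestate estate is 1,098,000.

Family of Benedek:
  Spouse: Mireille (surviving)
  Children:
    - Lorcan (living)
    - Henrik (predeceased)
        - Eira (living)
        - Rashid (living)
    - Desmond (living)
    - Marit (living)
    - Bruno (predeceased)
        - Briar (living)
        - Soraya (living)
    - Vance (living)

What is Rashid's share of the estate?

Rashid receives 53,000.

Mireille first takes 250,000, leaving a balance of 848,000. Mireille then takes one-quarter of the balance (212,000), for a total of 462,000. The remaining 636,000 passes to the descendants.
The descendants' portion (636,000) is divided into 6 shares of 106,000: Lorcan, Desmond, Marit, and Vance each take 106,000; Henrik's 106,000 share passes to Henrik's issue; Bruno's 106,000 share passes to Bruno's issue.
Henrik's share (106,000) is divided into 2 shares of 53,000: Eira and Rashid each take 53,000.
Bruno's share (106,000) is divided into 2 shares of 53,000: Briar and Soraya each take 53,000.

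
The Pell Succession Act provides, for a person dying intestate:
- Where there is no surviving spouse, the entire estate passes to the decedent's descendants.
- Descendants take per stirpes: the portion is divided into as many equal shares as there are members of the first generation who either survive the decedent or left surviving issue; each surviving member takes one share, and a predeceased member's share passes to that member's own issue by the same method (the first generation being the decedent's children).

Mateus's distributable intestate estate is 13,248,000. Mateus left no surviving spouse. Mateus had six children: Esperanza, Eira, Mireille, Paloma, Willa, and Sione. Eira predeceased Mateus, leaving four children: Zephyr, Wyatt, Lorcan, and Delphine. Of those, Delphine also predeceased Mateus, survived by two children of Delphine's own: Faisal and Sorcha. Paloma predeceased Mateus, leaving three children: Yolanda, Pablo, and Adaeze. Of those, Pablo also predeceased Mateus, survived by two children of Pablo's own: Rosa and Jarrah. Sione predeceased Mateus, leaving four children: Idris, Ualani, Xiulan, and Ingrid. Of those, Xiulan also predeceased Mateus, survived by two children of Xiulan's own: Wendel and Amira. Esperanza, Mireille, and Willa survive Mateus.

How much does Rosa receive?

Rosa receives 368,000.

The entire 13,248,000 passes to the descendants.
That amount (13,248,000) is divided into 6 shares of 2,208,000: Esperanza, Mireille, and Willa each take 2,208,000; Eira's 2,208,000 share passes to Eira's issue; Paloma's 2,208,000 share passes to Paloma's issue; Sione's 2,208,000 share passes to Sione's issue.
Eira's share (2,208,000) is divided into 4 shares of 552,000: Zephyr, Wyatt, and Lorcan each take 552,000; Delphine's 552,000 share passes to Delphine's issue.
Delphine's share (552,000) is divided into 2 shares of 276,000: Faisal and Sorcha each take 276,000.
Paloma's share (2,208,000) is divided into 3 shares of 736,000: Yolanda and Adaeze each take 736,000; Pablo's 736,000 share passes to Pablo's issue.
Pablo's share (736,000) is divided into 2 shares of 368,000: Rosa and Jarrah each take 368,000.
Sione's share (2,208,000) is divided into 4 shares of 552,000: Idris, Ualani, and Ingrid each take 552,000; Xiulan's 552,000 share passes to Xiulan's issue.
Xiulan's share (552,000) is divided into 2 shares of 276,000: Wendel and Amira each take 276,000.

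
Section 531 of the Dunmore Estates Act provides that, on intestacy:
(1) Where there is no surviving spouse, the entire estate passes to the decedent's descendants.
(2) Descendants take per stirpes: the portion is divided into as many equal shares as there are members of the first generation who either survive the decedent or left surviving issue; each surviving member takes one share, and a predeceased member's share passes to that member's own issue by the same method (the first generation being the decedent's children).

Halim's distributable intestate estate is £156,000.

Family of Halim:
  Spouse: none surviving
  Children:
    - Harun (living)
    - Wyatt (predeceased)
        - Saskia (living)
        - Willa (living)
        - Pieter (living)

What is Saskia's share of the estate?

Saskia receives £26,000.

The entire £156,000 passes to the descendants.
That amount (£156,000) is divided into 2 shares of £78,000: Harun takes £78,000; Wyatt's £78,000 share passes to Wyatt's issue.
Wyatt's share (£78,000) is divided into 3 shares of £26,000: Saskia, Willa, and Pieter each take £26,000.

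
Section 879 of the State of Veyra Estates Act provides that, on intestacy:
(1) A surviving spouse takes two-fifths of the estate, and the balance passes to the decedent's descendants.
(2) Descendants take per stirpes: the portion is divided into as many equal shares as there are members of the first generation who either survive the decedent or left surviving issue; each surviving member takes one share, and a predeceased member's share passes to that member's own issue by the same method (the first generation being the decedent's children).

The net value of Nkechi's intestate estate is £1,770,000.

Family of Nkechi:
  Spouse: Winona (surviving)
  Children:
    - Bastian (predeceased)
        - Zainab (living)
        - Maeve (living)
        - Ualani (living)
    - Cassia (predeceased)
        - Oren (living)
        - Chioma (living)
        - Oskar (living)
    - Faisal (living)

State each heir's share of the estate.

Winona: £708,000; Zainab: £118,000; Maeve: £118,000; Ualani: £118,000; Oren: £118,000; Chioma: £118,000; Oskar: £118,000; Faisal: £354,000

Winona takes two-fifths of £1,770,000 = £708,000. The remaining £1,062,000 passes to the descendants.
The descendants' portion (£1,062,000) is divided into 3 shares of £354,000: Faisal takes £354,000; Bastian's £354,000 share passes to Bastian's issue; Cassia's £354,000 share passes to Cassia's issue.
Bastian's share (£354,000) is divided into 3 shares of £118,000: Zainab, Maeve, and Ualani each take £118,000.
Cassia's share (£354,000) is divided into 3 shares of £118,000: Oren, Chioma, and Oskar each take £118,000.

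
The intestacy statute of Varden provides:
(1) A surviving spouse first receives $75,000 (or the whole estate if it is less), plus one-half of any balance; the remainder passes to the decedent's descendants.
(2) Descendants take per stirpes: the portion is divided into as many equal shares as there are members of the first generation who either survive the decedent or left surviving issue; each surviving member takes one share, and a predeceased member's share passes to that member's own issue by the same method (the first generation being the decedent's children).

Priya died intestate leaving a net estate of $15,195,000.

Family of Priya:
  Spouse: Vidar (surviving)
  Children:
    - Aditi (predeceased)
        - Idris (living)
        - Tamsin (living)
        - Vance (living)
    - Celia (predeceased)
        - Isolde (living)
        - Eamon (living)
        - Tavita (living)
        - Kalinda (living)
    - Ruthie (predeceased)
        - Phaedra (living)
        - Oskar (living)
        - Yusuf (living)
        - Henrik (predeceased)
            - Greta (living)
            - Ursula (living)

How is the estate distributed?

Vidar first takes $75,000, leaving a balance of $15,120,000. Vidar then takes one-half of the balance ($7,560,000), for a total of $7,635,000. The remaining $7,560,000 passes to the descendants.
The descendants' portion ($7,560,000) is divided into 3 shares of $2,520,000: Aditi's $2,520,000 share passes to Aditi's issue; Celia's $2,520,000 share passes to Celia's issue; Ruthie's $2,520,000 share passes to Ruthie's issue.
Aditi's share ($2,520,000) is divided into 3 shares of $840,000: Idris, Tamsin, and Vance each take $840,000.
Celia's share ($2,520,000) is divided into 4 shares of $630,000: Isolde, Eamon, Tavita, and Kalinda each take $630,000.
Ruthie's share ($2,520,000) is divided into 4 shares of $630,000: Phaedra, Oskar, and Yusuf each take $630,000; Henrik's $630,000 share passes to Henrik's issue.
Henrik's share ($630,000) is divided into 2 shares of $315,000: Greta and Ursula each take $315,000.

Vidar: $7,635,000; Idris: $840,000; Tamsin: $840,000; Vance: $840,000; Isolde: $630,000; Eamon: $630,000; Tavita: $630,000; Kalinda: $630,000; Phaedra: $630,000; Oskar: $630,000; Yusuf: $630,000; Greta: $315,000; Ursula: $315,000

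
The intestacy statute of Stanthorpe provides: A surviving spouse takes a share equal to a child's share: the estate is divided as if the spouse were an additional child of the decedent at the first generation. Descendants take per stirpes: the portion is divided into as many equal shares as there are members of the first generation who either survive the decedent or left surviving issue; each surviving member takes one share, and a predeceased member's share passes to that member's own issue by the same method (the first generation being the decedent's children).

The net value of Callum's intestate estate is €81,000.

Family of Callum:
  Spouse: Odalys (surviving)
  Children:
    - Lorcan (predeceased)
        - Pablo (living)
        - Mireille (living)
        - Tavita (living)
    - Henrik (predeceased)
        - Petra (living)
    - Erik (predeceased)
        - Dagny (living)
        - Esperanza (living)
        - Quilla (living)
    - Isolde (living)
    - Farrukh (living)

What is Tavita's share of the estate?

The spouse counts as an additional share at the children's level, so there are 6 primary shares of €13,500. Odalys takes one such share (€13,500).
The children's combined portion (€67,500) is divided into 5 shares of €13,500: Isolde and Farrukh each take €13,500; Lorcan's €13,500 share passes to Lorcan's issue; Henrik's €13,500 share passes to Henrik's issue; Erik's €13,500 share passes to Erik's issue.
Lorcan's share (€13,500) is divided into 3 shares of €4,500: Pablo, Mireille, and Tavita each take €4,500.
Henrik's share (€13,500) passes entirely to Petra.
Erik's share (€13,500) is divided into 3 shares of €4,500: Dagny, Esperanza, and Quilla each take €4,500.

Tavita receives €4,500.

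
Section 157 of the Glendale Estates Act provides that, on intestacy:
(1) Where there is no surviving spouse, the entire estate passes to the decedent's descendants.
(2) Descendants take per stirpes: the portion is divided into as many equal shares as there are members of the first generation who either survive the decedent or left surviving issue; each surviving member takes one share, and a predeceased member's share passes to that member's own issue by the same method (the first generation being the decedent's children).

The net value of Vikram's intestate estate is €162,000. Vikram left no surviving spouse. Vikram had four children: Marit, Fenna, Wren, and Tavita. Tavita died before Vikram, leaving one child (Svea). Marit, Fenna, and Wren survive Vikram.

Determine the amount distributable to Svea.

The entire €162,000 passes to the descendants.
That amount (€162,000) is divided into 4 shares of €40,500: Marit, Fenna, and Wren each take €40,500; Tavita's €40,500 share passes to Tavita's issue.
Tavita's share (€40,500) passes entirely to Svea.

Svea receives €40,500.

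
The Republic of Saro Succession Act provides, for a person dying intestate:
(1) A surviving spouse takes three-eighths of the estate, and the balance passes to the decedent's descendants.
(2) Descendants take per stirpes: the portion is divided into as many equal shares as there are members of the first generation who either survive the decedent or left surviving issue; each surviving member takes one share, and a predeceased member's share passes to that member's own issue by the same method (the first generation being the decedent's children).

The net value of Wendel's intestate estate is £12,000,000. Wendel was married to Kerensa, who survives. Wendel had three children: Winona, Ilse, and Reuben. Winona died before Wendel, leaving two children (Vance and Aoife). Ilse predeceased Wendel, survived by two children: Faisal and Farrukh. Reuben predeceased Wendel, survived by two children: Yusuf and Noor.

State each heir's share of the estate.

Kerensa takes three-eighths of £12,000,000 = £4,500,000. The remaining £7,500,000 passes to the descendants.
The descendants' portion (£7,500,000) is divided into 3 shares of £2,500,000: Winona's £2,500,000 share passes to Winona's issue; Ilse's £2,500,000 share passes to Ilse's issue; Reuben's £2,500,000 share passes to Reuben's issue.
Winona's share (£2,500,000) is divided into 2 shares of £1,250,000: Vance and Aoife each take £1,250,000.
Ilse's share (£2,500,000) is divided into 2 shares of £1,250,000: Faisal and Farrukh each take £1,250,000.
Reuben's share (£2,500,000) is divided into 2 shares of £1,250,000: Yusuf and Noor each take £1,250,000.

Kerensa: £4,500,000; Vance: £1,250,000; Aoife: £1,250,000; Faisal: £1,250,000; Farrukh: £1,250,000; Yusuf: £1,250,000; Noor: £1,250,000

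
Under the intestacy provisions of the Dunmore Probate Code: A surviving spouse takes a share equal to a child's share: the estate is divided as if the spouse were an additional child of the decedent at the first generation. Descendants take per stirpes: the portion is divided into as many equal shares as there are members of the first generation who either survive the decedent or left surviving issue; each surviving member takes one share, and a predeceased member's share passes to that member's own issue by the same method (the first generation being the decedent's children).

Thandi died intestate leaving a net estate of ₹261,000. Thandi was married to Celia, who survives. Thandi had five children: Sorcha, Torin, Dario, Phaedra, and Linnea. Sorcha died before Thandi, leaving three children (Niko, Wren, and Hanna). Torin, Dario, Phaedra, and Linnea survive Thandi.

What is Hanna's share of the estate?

The spouse counts as an additional share at the children's level, so there are 6 primary shares of ₹43,500. Celia takes one such share (₹43,500).
The children's combined portion (₹217,500) is divided into 5 shares of ₹43,500: Torin, Dario, Phaedra, and Linnea each take ₹43,500; Sorcha's ₹43,500 share passes to Sorcha's issue.
Sorcha's share (₹43,500) is divided into 3 shares of ₹14,500: Niko, Wren, and Hanna each take ₹14,500.

Hanna receives ₹14,500.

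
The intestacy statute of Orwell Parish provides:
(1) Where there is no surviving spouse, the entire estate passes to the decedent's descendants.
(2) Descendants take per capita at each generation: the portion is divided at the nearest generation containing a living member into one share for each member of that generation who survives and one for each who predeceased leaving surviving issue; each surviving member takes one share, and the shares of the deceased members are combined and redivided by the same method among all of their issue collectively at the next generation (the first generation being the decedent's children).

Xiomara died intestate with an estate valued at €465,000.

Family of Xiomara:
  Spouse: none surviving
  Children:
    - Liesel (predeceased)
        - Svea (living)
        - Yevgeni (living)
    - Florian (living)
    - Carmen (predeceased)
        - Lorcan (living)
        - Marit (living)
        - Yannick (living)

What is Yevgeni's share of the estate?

The entire €465,000 passes to the descendants.
That amount (€465,000) is divided at the children's generation into 3 shares of €155,000. Florian takes €155,000. The 2 shares of the deceased (Liesel and Carmen) are combined into a pool of €310,000.
That pool (€310,000) is divided at the grandchildren's generation equally among Svea, Yevgeni, Lorcan, Marit, and Yannick: €62,000 each.

Yevgeni receives €62,000.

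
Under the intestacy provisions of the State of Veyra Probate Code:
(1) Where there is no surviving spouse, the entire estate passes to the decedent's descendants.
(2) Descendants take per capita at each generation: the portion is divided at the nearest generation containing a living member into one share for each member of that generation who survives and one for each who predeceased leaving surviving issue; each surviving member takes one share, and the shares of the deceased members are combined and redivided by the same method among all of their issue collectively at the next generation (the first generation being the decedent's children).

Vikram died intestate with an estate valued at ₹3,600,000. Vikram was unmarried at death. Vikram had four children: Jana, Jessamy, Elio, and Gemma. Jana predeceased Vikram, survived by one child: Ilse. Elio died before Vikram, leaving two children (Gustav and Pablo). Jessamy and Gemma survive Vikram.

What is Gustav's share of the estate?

Gustav receives ₹600,000.

The entire ₹3,600,000 passes to the descendants.
That amount (₹3,600,000) is divided at the children's generation into 4 shares of ₹900,000. Jessamy and Gemma each take ₹900,000. The 2 shares of the deceased (Jana and Elio) are combined into a pool of ₹1,800,000.
That pool (₹1,800,000) is divided at the grandchildren's generation equally among Ilse, Gustav, and Pablo: ₹600,000 each.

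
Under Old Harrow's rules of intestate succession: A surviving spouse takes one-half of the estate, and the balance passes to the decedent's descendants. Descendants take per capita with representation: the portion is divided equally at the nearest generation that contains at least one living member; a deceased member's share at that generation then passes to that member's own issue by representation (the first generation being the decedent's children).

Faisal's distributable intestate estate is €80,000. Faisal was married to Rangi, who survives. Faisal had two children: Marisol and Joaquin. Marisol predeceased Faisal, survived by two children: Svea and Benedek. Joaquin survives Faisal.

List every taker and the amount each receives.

Rangi takes one-half of €80,000 = €40,000. The remaining €40,000 passes to the descendants.
The descendants' portion (€40,000) is divided into 2 shares of €20,000: Joaquin takes €20,000; Marisol's €20,000 share passes to Marisol's issue.
Marisol's share (€20,000) is divided into 2 shares of €10,000: Svea and Benedek each take €10,000.

Rangi: €40,000; Svea: €10,000; Benedek: €10,000; Joaquin: €20,000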